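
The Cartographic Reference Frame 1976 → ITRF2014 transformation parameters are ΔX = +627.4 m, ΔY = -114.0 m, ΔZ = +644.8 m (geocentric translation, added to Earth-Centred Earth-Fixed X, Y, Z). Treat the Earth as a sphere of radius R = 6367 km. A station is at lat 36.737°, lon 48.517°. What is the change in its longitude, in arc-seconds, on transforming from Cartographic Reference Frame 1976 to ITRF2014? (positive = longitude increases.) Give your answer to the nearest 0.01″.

sin φ = 0.598143, cos φ = 0.801390, sin λ = 0.749152, cos λ = 0.662398.
East component: ΔE = −sin λ·ΔX + cos λ·ΔY = −(0.749152)(627.4) + (0.662398)(-114.0) = -545.53 m.
1° of latitude spans πR/180 = 111125 m; at latitude φ, 1° of longitude spans that × cos φ = 89054.5 m, so Δλ = -545.53 / 89054.5 × 3600 = -22.053″.

Δλ = -22.05″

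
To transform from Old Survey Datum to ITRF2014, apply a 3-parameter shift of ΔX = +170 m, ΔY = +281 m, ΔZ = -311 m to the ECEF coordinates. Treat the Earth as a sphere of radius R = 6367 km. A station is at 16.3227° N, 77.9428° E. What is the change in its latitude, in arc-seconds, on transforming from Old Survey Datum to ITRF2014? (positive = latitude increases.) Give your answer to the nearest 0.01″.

Δφ = -12.49″

sin φ = 0.281047, cos φ = 0.959694, sin λ = 0.977940, cos λ = 0.208888.
North component: ΔN = −sin φ cos λ·ΔX − sin φ sin λ·ΔY + cos φ·ΔZ = −(0.281047)(0.208888)(170) − (0.281047)(0.977940)(281) + (0.959694)(-311) = -385.68 m.
1° of latitude spans πR/180 = 111125 m, so Δφ = -385.68 / 111125 × 3600 = -12.494″.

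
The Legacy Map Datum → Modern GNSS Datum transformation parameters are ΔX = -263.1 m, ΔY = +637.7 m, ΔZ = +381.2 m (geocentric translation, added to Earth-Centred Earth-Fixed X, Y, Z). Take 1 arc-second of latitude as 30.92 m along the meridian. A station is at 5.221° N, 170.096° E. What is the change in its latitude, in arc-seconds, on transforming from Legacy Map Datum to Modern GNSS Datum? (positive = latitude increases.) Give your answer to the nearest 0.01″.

sin φ = 0.090998, cos φ = 0.995851, sin λ = 0.171998, cos λ = -0.985097.
North component: ΔN = −sin φ cos λ·ΔX − sin φ sin λ·ΔY + cos φ·ΔZ = −(0.090998)(-0.985097)(-263.1) − (0.090998)(0.171998)(637.7) + (0.995851)(381.2) = 346.05 m.
1° of latitude spans 3600 × 30.92 = 111312 m, so Δφ = 346.05 / 111312 × 3600 = 11.192″.

Δφ = 11.19″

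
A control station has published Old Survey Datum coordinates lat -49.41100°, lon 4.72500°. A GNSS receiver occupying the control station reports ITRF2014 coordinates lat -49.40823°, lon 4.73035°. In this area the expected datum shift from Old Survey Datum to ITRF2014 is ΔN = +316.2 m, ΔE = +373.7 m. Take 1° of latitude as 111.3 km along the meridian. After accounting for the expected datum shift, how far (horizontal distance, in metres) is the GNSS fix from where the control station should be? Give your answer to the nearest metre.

16 m

Observed coordinate differences: Δφ = +0.00277°, Δλ = +0.00535°.
Converting to metres (1° lat = 111300 m, cos φ = 0.650628): observed ΔN = 308.3 m, observed ΔE = 387.4 m.
Subtracting the expected shift leaves a residual of 308.3 − (316.2) = -7.9 m north and 387.4 − (373.7) = 13.7 m east.
Residual distance = √((-7.9)² + 13.7²) = 15.8 m.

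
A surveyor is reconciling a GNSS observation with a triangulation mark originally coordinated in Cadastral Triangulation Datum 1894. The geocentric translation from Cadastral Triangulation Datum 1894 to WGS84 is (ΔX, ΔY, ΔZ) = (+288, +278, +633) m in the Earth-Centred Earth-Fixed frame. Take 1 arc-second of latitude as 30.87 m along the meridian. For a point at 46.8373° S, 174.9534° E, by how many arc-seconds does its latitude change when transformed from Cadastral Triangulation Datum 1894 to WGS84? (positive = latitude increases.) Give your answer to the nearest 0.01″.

sin φ = -0.729414, cos φ = 0.684072, sin λ = 0.087966, cos λ = -0.996123.
North component: ΔN = −sin φ cos λ·ΔX − sin φ sin λ·ΔY + cos φ·ΔZ = −(-0.729414)(-0.996123)(288) − (-0.729414)(0.087966)(278) + (0.684072)(633) = 241.60 m.
1° of latitude spans 3600 × 30.87 = 111132 m, so Δφ = 241.60 / 111132 × 3600 = 7.826″.

Δφ = 7.83″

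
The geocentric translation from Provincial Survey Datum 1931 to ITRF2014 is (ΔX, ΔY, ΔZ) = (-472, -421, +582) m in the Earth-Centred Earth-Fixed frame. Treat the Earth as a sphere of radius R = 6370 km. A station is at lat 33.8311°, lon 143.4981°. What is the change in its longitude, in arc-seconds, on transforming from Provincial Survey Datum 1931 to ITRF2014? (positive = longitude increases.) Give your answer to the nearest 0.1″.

sin φ = 0.556747, cos φ = 0.830682, sin λ = 0.594849, cos λ = -0.803837.
East component: ΔE = −sin λ·ΔX + cos λ·ΔY = −(0.594849)(-472) + (-0.803837)(-421) = 619.18 m.
1° of latitude spans πR/180 = 111177 m; at latitude φ, 1° of longitude spans that × cos φ = 92353.2 m, so Δλ = 619.18 / 92353.2 × 3600 = 24.136″.

Δλ = 24.1″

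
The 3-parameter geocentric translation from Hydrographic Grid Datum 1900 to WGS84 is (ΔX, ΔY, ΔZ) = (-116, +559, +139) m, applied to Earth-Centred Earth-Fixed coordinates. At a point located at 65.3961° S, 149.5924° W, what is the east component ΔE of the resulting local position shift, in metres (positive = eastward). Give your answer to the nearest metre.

The local east axis at (φ, λ) is (−sin λ, cos λ, 0), so ΔE = −sin(-149.5924°)·(-116) + cos(-149.5924°)·559 = -540.82 m.

ΔE = -541 m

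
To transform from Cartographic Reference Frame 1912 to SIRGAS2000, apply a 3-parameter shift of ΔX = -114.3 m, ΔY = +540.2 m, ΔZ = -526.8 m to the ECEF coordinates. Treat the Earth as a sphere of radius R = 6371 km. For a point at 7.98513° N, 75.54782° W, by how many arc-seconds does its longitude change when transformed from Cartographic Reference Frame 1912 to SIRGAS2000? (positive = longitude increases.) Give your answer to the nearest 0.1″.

sin φ = 0.138916, cos φ = 0.990304, sin λ = -0.968356, cos λ = 0.249572.
East component: ΔE = −sin λ·ΔX + cos λ·ΔY = −(-0.968356)(-114.3) + (0.249572)(540.2) = 24.14 m.
1° of latitude spans πR/180 = 111195 m; at latitude φ, 1° of longitude spans that × cos φ = 110116.8 m, so Δλ = 24.14 / 110116.8 × 3600 = 0.789″.

Δλ = 0.8″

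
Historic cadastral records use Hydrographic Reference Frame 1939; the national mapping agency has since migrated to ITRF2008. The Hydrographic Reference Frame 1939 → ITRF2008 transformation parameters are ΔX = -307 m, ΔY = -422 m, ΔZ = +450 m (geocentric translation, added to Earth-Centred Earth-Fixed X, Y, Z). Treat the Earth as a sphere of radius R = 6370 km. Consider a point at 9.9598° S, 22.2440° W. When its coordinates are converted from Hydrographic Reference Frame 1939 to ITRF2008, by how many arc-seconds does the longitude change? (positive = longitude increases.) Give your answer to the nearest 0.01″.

sin φ = -0.172957, cos φ = 0.984929, sin λ = -0.378552, cos λ = 0.925580.
East component: ΔE = −sin λ·ΔX + cos λ·ΔY = −(-0.378552)(-307) + (0.925580)(-422) = -506.81 m.
1° of latitude spans πR/180 = 111177 m; at latitude φ, 1° of longitude spans that × cos φ = 109502.0 m, so Δλ = -506.81 / 109502.0 × 3600 = -16.662″.

Δλ = -16.66″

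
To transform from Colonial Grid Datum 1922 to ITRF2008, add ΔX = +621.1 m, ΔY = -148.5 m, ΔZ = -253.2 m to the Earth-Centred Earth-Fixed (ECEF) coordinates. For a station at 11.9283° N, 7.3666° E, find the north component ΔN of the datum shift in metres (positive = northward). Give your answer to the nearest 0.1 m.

At φ = 11.9283°, λ = 7.3666°: sin φ = 0.206687, cos φ = 0.978407, sin λ = 0.128217, cos λ = 0.991746.
ΔN = −sin φ cos λ·ΔX − sin φ sin λ·ΔY + cos φ·ΔZ = −(0.206687)(0.991746)(621.1) − (0.206687)(0.128217)(-148.5) + (0.978407)(-253.2) = -371.11 m.

ΔN = -371.1 m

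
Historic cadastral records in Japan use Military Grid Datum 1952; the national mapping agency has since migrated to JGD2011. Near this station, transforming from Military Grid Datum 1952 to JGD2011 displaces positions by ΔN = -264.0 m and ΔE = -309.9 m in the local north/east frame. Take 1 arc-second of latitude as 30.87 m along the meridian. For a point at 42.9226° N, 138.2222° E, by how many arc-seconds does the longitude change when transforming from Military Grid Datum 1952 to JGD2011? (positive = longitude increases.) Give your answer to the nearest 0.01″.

At latitude 42.9226°, cos φ = 0.732274.
1″ of longitude at this latitude = 30.87 × cos φ = 22.6053 m, so Δλ = -309.9 / 22.6053 = -13.709″.

Δλ = -13.71″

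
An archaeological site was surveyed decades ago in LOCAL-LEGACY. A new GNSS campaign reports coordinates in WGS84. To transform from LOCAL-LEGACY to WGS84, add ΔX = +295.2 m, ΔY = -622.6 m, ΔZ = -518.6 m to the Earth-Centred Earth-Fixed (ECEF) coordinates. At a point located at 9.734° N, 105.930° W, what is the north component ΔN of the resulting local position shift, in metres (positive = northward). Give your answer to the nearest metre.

ΔN = -599 m

At φ = 9.734°, λ = -105.930°: sin φ = 0.169074, cos φ = 0.985603, sin λ = -0.961598, cos λ = -0.274463.
ΔN = −sin φ cos λ·ΔX − sin φ sin λ·ΔY + cos φ·ΔZ = −(0.169074)(-0.274463)(295.2) − (0.169074)(-0.961598)(-622.6) + (0.985603)(-518.6) = -598.66 m.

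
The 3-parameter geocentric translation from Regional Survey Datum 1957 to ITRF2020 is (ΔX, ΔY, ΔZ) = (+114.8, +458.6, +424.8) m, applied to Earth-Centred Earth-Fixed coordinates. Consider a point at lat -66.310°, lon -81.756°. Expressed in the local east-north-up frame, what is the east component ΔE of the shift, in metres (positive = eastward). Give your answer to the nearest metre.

At φ = -66.310°, λ = -81.756°: sin φ = -0.915733, cos φ = 0.401788, sin λ = -0.989666, cos λ = 0.143389.
ΔE = −sin λ·ΔX + cos λ·ΔY = −(-0.989666)·(114.8) + (0.143389)·(458.6) = 179.37 m.

ΔE = 179 m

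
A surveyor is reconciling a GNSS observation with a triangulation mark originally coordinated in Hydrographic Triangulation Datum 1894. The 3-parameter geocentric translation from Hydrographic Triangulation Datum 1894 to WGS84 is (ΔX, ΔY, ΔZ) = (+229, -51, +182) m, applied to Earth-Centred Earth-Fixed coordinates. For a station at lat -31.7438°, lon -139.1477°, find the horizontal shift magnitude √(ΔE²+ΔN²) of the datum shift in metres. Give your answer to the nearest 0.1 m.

205.1 m

At φ = -31.7438°, λ = -139.1477°: sin φ = -0.526122, cos φ = 0.850409, sin λ = -0.654111, cos λ = -0.756398.
ΔE = −sin λ·ΔX + cos λ·ΔY = −(-0.654111)·(229) + (-0.756398)·(-51) = 188.37 m.
ΔN = −sin φ cos λ·ΔX − sin φ sin λ·ΔY + cos φ·ΔZ = −(-0.526122)(-0.756398)(229) − (-0.526122)(-0.654111)(-51) + (0.850409)(182) = 81.19 m.
Horizontal magnitude = √(ΔE² + ΔN²) = √(188.37² + 81.19²) = 205.12 m.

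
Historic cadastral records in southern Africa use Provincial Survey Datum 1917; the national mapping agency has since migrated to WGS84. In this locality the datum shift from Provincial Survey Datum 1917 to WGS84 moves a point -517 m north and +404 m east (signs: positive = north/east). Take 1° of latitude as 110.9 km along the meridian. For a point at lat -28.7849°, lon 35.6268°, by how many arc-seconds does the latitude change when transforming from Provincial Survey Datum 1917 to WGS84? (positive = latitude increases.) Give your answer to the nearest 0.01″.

1° of latitude = 110.9 km, so Δφ = -517.0 / 110900 = -0.0046619° = -16.783″.

Δφ = -16.78″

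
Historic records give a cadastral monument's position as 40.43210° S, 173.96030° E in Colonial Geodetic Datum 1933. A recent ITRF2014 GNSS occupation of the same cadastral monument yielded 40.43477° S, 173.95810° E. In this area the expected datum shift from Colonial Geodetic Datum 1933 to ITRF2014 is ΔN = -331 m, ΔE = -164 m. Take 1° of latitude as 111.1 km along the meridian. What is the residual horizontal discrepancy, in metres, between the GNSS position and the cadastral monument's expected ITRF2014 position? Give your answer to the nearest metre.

Observed coordinate differences: Δφ = -0.00267°, Δλ = -0.00220°.
Converting to metres (1° lat = 111100 m, cos φ = 0.761175): observed ΔN = -296.6 m, observed ΔE = -186.0 m.
Subtracting the expected shift leaves a residual of -296.6 − (-331) = 34.4 m north and -186.0 − (-164) = -22.0 m east.
Residual distance = √(34.4² + (-22.0)²) = 40.8 m.

41 m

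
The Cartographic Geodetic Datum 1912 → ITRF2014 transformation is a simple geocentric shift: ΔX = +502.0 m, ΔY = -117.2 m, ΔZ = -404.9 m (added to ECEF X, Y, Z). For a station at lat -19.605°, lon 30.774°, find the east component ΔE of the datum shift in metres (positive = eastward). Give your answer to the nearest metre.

ΔE = -358 m

At φ = -19.605°, λ = 30.774°: sin φ = -0.335534, cos φ = 0.942028, sin λ = 0.511653, cos λ = 0.859192.
ΔE = −sin λ·ΔX + cos λ·ΔY = −(0.511653)·(502.0) + (0.859192)·(-117.2) = -357.55 m.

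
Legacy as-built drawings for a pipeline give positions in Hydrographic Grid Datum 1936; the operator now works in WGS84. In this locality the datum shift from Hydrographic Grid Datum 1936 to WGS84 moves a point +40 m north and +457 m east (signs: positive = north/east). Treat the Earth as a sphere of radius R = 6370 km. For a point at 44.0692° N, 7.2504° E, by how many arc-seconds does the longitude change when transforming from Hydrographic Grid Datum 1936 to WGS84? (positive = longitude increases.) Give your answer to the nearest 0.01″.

At latitude 44.0692°, cos φ = 0.718500.
One radian of longitude at latitude φ spans R cos φ, so Δλ = ΔE / (R cos φ) = 457.0 / (6370000 × 0.718500) = 9.9850e-05 rad = 20.596″.

Δλ = 20.60″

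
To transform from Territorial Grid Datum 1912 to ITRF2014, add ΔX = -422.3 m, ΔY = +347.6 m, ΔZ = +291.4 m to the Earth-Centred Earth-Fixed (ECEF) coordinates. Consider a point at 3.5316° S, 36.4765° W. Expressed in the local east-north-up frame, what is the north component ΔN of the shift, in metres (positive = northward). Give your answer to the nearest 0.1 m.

The local north axis is (−sin φ cos λ, −sin φ sin λ, cos φ), giving ΔN = -20.917 − 12.729 + 290.847 = 257.20 m.

ΔN = 257.2 m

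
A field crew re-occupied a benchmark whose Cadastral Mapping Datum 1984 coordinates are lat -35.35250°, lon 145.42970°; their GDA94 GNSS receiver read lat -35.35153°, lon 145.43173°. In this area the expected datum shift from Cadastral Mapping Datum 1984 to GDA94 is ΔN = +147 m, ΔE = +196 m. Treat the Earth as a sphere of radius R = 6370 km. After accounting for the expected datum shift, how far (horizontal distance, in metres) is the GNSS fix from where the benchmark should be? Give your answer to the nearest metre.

41 m

Observed coordinate differences: Δφ = +0.00097°, Δλ = +0.00203°.
Converting to metres (1° lat = 111177 m, cos φ = 0.815608): observed ΔN = 107.8 m, observed ΔE = 184.1 m.
Subtracting the expected shift leaves a residual of 107.8 − (147) = -39.2 m north and 184.1 − (196) = -11.9 m east.
Residual distance = √((-39.2)² + (-11.9)²) = 40.9 m.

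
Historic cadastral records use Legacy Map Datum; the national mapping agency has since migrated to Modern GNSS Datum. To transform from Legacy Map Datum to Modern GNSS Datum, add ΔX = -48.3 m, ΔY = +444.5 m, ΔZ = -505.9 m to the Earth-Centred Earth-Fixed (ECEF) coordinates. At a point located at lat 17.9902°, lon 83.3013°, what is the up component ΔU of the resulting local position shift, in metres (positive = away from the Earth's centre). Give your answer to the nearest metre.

At φ = 17.9902°, λ = 83.3013°: sin φ = 0.308854, cos φ = 0.951109, sin λ = 0.993173, cos λ = 0.116648.
ΔU = cos φ cos λ·ΔX + cos φ sin λ·ΔY + sin φ·ΔZ = (0.951109)(0.116648)(-48.3) + (0.951109)(0.993173)(444.5) + (0.308854)(-505.9) = 258.27 m.

ΔU = 258 m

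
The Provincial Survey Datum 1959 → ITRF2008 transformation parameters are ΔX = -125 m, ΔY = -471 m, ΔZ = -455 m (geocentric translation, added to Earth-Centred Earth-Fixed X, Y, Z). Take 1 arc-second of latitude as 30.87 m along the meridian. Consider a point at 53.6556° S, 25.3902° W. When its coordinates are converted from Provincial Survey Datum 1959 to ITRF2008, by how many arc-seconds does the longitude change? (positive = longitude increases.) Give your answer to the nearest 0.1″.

Δλ = -26.2″

sin φ = -0.805469, cos φ = 0.592638, sin λ = -0.428781, cos λ = 0.903409.
East component: ΔE = −sin λ·ΔX + cos λ·ΔY = −(-0.428781)(-125) + (0.903409)(-471) = -479.10 m.
1° of latitude spans 3600 × 30.87 = 111132 m; at latitude φ, 1° of longitude spans that × cos φ = 65861.0 m, so Δλ = -479.10 / 65861.0 × 3600 = -26.188″.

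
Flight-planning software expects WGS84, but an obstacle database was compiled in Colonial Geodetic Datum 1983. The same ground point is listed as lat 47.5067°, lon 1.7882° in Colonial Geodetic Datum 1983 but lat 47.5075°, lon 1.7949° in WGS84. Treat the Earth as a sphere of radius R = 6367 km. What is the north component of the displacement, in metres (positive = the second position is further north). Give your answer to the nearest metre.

ΔN = 89 m

Δφ = 47.5075° − 47.5067° = +0.0008°; Δλ = 1.7949° − 1.7882° = +0.0067°.
1° along a meridian = πR/180 = 111125 m.
ΔN = Δφ × 111125 = 88.9 m; ΔE = Δλ × 111125 × cos(47.5067°) = +0.0067 × 111125 × 0.675504 = 502.9 m.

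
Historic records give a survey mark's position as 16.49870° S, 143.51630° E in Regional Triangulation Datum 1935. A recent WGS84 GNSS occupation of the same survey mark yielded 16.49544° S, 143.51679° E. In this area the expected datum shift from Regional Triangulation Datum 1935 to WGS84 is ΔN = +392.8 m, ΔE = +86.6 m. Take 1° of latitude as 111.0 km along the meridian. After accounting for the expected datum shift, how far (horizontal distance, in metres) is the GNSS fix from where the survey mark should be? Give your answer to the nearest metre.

Observed coordinate differences: Δφ = +0.00326°, Δλ = +0.00049°.
Converting to metres (1° lat = 111000 m, cos φ = 0.958826): observed ΔN = 361.9 m, observed ΔE = 52.2 m.
Subtracting the expected shift leaves a residual of 361.9 − (392.8) = -30.9 m north and 52.2 − (86.6) = -34.4 m east.
Residual distance = √((-30.9)² + (-34.4)²) = 46.3 m.

46 m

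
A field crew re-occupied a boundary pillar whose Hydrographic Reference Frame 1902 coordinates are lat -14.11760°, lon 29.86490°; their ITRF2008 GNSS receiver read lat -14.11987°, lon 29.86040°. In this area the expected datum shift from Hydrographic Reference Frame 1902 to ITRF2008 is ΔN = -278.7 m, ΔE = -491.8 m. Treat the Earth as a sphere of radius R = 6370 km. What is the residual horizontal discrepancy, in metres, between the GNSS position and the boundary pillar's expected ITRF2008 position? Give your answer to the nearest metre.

27 m

Observed coordinate differences: Δφ = -0.00227°, Δλ = -0.00450°.
Converting to metres (1° lat = 111177 m, cos φ = 0.969797): observed ΔN = -252.4 m, observed ΔE = -485.2 m.
Subtracting the expected shift leaves a residual of -252.4 − (-278.7) = 26.3 m north and -485.2 − (-491.8) = 6.6 m east.
Residual distance = √(26.3² + 6.6²) = 27.1 m.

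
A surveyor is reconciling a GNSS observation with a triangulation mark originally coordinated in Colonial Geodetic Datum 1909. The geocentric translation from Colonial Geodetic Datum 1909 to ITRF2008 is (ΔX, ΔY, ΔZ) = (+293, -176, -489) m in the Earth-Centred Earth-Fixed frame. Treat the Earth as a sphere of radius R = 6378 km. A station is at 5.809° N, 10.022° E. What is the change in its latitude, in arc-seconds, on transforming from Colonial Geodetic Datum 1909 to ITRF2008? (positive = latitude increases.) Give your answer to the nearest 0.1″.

sin φ = 0.101213, cos φ = 0.994865, sin λ = 0.174026, cos λ = 0.984741.
North component: ΔN = −sin φ cos λ·ΔX − sin φ sin λ·ΔY + cos φ·ΔZ = −(0.101213)(0.984741)(293) − (0.101213)(0.174026)(-176) + (0.994865)(-489) = -512.59 m.
1° of latitude spans πR/180 = 111317 m, so Δφ = -512.59 / 111317 × 3600 = -16.577″.

Δφ = -16.6″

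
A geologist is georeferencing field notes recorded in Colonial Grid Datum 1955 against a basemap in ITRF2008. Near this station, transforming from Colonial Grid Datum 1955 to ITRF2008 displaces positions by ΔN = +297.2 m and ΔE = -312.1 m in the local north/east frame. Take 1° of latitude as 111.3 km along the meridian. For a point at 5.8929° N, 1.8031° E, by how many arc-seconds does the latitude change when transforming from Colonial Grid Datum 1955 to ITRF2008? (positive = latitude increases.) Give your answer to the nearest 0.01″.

Δφ = 9.61″

1° of latitude = 111.3 km, so Δφ = 297.2 / 111300 = 0.0026703° = 9.613″.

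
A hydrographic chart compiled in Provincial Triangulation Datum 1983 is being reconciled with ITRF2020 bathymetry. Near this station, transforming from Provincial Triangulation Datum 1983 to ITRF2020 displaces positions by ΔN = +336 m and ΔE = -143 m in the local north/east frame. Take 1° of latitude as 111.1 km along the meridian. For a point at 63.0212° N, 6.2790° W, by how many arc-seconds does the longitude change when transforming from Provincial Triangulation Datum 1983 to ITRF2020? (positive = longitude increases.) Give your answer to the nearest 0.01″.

At latitude 63.0212°, cos φ = 0.453661.
1° of longitude at this latitude = 111.1 × cos φ = 50.40 km, so Δλ = -143.0 / 50401.7 = -0.0028372° = -10.214″.

Δλ = -10.21″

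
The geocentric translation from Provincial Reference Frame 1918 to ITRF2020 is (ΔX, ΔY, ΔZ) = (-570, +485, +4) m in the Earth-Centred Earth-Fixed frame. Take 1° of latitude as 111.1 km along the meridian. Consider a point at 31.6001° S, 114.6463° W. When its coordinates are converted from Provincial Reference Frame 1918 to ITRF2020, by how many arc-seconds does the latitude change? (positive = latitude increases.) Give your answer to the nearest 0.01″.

Δφ = -3.34″

sin φ = -0.523987, cos φ = 0.851726, sin λ = -0.908899, cos λ = -0.417015.
North component: ΔN = −sin φ cos λ·ΔX − sin φ sin λ·ΔY + cos φ·ΔZ = −(-0.523987)(-0.417015)(-570) − (-0.523987)(-0.908899)(485) + (0.851726)(4) = -103.02 m.
1° of latitude spans 111100 m, so Δφ = -103.02 / 111100 × 3600 = -3.338″.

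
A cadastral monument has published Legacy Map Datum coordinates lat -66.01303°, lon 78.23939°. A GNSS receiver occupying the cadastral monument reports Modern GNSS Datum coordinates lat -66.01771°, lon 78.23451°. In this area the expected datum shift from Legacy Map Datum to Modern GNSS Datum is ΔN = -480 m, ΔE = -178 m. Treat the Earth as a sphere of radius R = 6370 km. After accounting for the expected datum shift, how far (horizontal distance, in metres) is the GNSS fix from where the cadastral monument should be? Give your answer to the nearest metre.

59 m

Observed coordinate differences: Δφ = -0.00468°, Δλ = -0.00488°.
Converting to metres (1° lat = 111177 m, cos φ = 0.406529): observed ΔN = -520.3 m, observed ΔE = -220.6 m.
Subtracting the expected shift leaves a residual of -520.3 − (-480) = -40.3 m north and -220.6 − (-178) = -42.6 m east.
Residual distance = √((-40.3)² + (-42.6)²) = 58.6 m.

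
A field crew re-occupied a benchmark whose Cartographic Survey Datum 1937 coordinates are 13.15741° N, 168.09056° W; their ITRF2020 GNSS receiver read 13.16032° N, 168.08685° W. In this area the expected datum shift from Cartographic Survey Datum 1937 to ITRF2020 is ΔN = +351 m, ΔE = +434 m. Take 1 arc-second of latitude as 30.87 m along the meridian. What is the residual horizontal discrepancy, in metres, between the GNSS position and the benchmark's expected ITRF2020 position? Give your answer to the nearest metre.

Observed coordinate differences: Δφ = +0.00291°, Δλ = +0.00371°.
Converting to metres (1° lat = 111132 m, cos φ = 0.973748): observed ΔN = 323.4 m, observed ΔE = 401.5 m.
Subtracting the expected shift leaves a residual of 323.4 − (351) = -27.6 m north and 401.5 − (434) = -32.5 m east.
Residual distance = √((-27.6)² + (-32.5)²) = 42.7 m.

43 m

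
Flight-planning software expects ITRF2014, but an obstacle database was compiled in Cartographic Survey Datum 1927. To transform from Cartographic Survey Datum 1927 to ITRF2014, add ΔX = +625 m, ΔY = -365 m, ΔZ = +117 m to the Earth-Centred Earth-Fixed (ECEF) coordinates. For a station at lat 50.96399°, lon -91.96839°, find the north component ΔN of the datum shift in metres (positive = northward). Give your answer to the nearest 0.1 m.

ΔN = -193.0 m

At φ = 50.96399°, λ = -91.96839°: sin φ = 0.776750, cos φ = 0.629809, sin λ = -0.999410, cos λ = -0.034348.
ΔN = −sin φ cos λ·ΔX − sin φ sin λ·ΔY + cos φ·ΔZ = −(0.776750)(-0.034348)(625) − (0.776750)(-0.999410)(-365) + (0.629809)(117) = -192.98 m.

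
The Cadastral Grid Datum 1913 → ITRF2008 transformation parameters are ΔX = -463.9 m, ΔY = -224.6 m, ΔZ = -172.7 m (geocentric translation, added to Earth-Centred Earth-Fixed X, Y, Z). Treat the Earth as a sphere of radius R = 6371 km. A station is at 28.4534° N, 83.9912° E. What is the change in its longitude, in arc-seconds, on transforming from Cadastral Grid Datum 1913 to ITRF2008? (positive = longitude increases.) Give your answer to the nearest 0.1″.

Δλ = 16.1″

sin φ = 0.476444, cos φ = 0.879205, sin λ = 0.994506, cos λ = 0.104681.
East component: ΔE = −sin λ·ΔX + cos λ·ΔY = −(0.994506)(-463.9) + (0.104681)(-224.6) = 437.84 m.
1° of latitude spans πR/180 = 111195 m; at latitude φ, 1° of longitude spans that × cos φ = 97763.1 m, so Δλ = 437.84 / 97763.1 × 3600 = 16.123″.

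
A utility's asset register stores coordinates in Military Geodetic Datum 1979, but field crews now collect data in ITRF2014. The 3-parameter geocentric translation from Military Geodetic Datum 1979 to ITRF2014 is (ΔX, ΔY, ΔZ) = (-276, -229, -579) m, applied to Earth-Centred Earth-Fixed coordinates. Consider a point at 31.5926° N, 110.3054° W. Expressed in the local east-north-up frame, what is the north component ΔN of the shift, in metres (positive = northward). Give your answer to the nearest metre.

ΔN = -656 m

At φ = 31.5926°, λ = -110.3054°: sin φ = 0.523876, cos φ = 0.851795, sin λ = -0.937856, cos λ = -0.347024.
ΔN = −sin φ cos λ·ΔX − sin φ sin λ·ΔY + cos φ·ΔZ = −(0.523876)(-0.347024)(-276) − (0.523876)(-0.937856)(-229) + (0.851795)(-579) = -655.88 m.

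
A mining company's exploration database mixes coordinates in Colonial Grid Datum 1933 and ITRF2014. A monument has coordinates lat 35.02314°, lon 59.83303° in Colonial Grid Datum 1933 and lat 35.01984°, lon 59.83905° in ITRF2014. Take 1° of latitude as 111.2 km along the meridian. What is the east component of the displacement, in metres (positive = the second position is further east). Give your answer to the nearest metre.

ΔE = 548 m

Δφ = 35.01984° − 35.02314° = -0.00330°; Δλ = 59.83905° − 59.83303° = +0.00602°.
ΔN = Δφ × 111200 = -367.0 m; ΔE = Δλ × 111200 × cos(35.02314°) = +0.00602 × 111200 × 0.818920 = 548.2 m.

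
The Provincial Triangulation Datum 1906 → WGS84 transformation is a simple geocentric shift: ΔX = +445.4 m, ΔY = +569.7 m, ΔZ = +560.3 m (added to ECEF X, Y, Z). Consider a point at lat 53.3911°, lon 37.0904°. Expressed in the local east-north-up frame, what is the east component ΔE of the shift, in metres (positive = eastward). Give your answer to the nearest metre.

The local east axis at (φ, λ) is (−sin λ, cos λ, 0), so ΔE = −sin(37.0904°)·445.4 + cos(37.0904°)·569.7 = 185.83 m.

ΔE = 186 m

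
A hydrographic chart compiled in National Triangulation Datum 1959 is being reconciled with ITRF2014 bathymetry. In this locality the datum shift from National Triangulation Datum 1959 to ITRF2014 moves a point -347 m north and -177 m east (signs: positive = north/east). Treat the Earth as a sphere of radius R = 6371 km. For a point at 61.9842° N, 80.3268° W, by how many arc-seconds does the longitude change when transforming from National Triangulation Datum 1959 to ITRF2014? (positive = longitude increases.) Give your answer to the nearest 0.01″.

At latitude 61.9842°, cos φ = 0.469715.
One radian of longitude at latitude φ spans R cos φ, so Δλ = ΔE / (R cos φ) = -177.0 / (6371000 × 0.469715) = -5.9147e-05 rad = -12.200″.

Δλ = -12.20″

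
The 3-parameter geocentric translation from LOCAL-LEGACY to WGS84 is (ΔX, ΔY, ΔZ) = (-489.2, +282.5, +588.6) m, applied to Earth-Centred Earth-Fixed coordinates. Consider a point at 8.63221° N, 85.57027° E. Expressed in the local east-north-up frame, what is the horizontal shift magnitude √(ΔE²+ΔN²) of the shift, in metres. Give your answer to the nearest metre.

The local east axis at (φ, λ) is (−sin λ, cos λ, 0), so ΔE = −sin(85.57027°)·(-489.2) + cos(85.57027°)·282.5 = 509.56 m.
The local north axis is (−sin φ cos λ, −sin φ sin λ, cos φ), giving ΔN = 5.671 − 42.274 + 581.932 = 545.33 m.
Horizontal magnitude = √(ΔE² + ΔN²) = √(509.56² + 545.33²) = 746.35 m.

746 m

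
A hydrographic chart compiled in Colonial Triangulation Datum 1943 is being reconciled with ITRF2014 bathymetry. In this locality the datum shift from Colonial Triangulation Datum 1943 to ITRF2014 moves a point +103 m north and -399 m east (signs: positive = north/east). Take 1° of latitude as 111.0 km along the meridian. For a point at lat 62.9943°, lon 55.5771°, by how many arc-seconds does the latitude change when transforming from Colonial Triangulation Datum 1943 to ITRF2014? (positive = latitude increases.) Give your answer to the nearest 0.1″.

Δφ = 3.3″

1° of latitude = 111.0 km, so Δφ = 103.0 / 111000 = 0.0009279° = 3.341″.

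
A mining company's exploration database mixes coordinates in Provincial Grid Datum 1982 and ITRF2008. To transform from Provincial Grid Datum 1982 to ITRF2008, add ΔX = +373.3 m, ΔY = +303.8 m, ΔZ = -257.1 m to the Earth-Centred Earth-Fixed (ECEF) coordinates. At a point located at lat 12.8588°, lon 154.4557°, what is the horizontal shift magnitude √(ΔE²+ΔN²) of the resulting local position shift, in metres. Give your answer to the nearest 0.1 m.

480.9 m

The local east axis at (φ, λ) is (−sin λ, cos λ, 0), so ΔE = −sin(154.4557°)·373.3 + cos(154.4557°)·303.8 = -435.07 m.
The local north axis is (−sin φ cos λ, −sin φ sin λ, cos φ), giving ΔN = 74.957 − 29.154 − 250.652 = -204.85 m.
Horizontal magnitude = √(ΔE² + ΔN²) = √((-435.07)² + (-204.85)²) = 480.89 m.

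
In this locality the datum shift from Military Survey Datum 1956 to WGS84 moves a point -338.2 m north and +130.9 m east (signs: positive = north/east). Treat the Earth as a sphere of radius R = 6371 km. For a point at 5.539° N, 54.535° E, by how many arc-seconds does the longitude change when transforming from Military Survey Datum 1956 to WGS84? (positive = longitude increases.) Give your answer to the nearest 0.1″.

Δλ = 4.3″

At latitude 5.539°, cos φ = 0.995331.
One radian of longitude at latitude φ spans R cos φ, so Δλ = ΔE / (R cos φ) = 130.9 / (6371000 × 0.995331) = 2.0643e-05 rad = 4.258″.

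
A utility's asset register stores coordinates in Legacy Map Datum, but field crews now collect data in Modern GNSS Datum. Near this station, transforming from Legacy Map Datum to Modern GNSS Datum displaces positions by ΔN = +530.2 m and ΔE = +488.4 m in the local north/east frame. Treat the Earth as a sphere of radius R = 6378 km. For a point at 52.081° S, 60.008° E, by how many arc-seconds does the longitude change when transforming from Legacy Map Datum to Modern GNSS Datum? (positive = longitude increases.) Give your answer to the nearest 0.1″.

Δλ = 25.7″

At latitude -52.081°, cos φ = 0.614547.
One radian of longitude at latitude φ spans R cos φ, so Δλ = ΔE / (R cos φ) = 488.4 / (6378000 × 0.614547) = 1.2461e-04 rad = 25.702″.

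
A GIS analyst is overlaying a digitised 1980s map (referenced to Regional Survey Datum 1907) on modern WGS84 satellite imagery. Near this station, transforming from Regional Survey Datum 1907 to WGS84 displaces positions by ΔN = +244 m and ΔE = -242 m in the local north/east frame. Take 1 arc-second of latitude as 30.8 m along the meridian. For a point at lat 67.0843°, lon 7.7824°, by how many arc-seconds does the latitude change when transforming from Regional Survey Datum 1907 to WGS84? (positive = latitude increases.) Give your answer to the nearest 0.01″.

Δφ = 7.92″

1″ of latitude = 30.80 m, so Δφ = 244.0 / 30.80 = 7.922″.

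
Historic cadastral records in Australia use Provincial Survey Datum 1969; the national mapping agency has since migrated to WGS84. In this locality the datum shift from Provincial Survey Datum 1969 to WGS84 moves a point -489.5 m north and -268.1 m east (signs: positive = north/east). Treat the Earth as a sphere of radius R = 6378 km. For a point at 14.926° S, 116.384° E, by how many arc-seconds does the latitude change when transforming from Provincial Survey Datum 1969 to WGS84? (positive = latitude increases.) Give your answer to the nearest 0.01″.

Δφ = -15.83″

On a sphere of radius R, 1 rad of latitude = R, so Δφ = ΔN / R = -489.5 / 6378000 = -7.6748e-05 rad = -15.830″.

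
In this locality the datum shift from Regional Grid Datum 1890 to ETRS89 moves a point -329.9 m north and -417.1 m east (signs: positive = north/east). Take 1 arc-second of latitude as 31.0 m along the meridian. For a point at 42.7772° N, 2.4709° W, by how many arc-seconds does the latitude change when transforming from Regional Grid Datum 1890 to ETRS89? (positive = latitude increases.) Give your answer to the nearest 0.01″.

1″ of latitude = 31.00 m, so Δφ = -329.9 / 31.00 = -10.642″.

Δφ = -10.64″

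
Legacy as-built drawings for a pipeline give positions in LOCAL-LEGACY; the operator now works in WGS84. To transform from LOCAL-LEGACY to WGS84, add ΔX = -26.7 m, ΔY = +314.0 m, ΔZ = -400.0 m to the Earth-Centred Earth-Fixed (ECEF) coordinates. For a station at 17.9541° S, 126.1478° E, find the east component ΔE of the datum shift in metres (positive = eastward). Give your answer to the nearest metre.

The local east axis at (φ, λ) is (−sin λ, cos λ, 0), so ΔE = −sin(126.1478°)·(-26.7) + cos(126.1478°)·314.0 = -163.66 m.

ΔE = -164 m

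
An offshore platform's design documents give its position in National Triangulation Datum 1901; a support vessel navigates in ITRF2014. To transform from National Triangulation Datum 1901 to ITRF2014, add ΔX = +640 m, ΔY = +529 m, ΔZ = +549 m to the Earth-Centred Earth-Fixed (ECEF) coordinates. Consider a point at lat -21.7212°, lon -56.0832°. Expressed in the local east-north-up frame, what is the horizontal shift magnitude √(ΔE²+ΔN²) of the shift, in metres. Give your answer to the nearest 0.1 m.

At φ = -21.7212°, λ = -56.0832°: sin φ = -0.370091, cos φ = 0.928996, sin λ = -0.829849, cos λ = 0.557988.
ΔE = −sin λ·ΔX + cos λ·ΔY = −(-0.829849)·(640) + (0.557988)·(529) = 826.28 m.
ΔN = −sin φ cos λ·ΔX − sin φ sin λ·ΔY + cos φ·ΔZ = −(-0.370091)(0.557988)(640) − (-0.370091)(-0.829849)(529) + (0.928996)(549) = 479.72 m.
Horizontal magnitude = √(ΔE² + ΔN²) = √(826.28² + 479.72²) = 955.44 m.

955.4 m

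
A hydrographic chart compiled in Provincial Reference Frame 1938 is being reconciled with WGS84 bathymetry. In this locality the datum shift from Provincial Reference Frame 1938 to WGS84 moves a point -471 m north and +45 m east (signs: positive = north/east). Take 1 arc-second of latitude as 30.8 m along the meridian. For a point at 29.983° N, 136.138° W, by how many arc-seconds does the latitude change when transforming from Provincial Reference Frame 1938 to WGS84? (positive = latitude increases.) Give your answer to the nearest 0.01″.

1″ of latitude = 30.80 m, so Δφ = -471.0 / 30.80 = -15.292″.

Δφ = -15.29″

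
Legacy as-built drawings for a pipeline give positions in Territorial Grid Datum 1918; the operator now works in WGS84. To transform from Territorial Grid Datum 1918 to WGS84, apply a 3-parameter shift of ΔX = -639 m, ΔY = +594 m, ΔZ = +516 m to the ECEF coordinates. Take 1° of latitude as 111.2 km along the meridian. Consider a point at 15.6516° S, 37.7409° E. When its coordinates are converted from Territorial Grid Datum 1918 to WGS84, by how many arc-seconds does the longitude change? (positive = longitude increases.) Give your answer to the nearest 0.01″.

sin φ = -0.269787, cos φ = 0.962920, sin λ = 0.612092, cos λ = 0.790787.
East component: ΔE = −sin λ·ΔX + cos λ·ΔY = −(0.612092)(-639) + (0.790787)(594) = 860.85 m.
1° of latitude spans 111200 m; at latitude φ, 1° of longitude spans that × cos φ = 107076.7 m, so Δλ = 860.85 / 107076.7 × 3600 = 28.943″.

Δλ = 28.94″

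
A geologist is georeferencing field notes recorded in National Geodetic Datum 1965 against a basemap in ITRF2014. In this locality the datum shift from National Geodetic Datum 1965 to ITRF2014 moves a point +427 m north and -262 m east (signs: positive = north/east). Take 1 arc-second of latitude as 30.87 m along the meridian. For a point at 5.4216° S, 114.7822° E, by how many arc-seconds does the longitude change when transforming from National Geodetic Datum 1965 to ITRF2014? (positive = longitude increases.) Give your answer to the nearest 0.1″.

At latitude -5.4216°, cos φ = 0.995526.
1″ of longitude at this latitude = 30.87 × cos φ = 30.7319 m, so Δλ = -262.0 / 30.7319 = -8.525″.

Δλ = -8.5″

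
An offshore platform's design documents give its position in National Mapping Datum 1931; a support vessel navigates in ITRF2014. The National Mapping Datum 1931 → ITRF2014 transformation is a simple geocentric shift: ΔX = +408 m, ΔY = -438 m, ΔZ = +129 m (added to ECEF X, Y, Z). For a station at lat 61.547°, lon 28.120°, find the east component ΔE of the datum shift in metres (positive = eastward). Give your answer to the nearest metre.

The local east axis at (φ, λ) is (−sin λ, cos λ, 0), so ΔE = −sin(28.120°)·408 + cos(28.120°)·(-438) = -578.60 m.

ΔE = -579 m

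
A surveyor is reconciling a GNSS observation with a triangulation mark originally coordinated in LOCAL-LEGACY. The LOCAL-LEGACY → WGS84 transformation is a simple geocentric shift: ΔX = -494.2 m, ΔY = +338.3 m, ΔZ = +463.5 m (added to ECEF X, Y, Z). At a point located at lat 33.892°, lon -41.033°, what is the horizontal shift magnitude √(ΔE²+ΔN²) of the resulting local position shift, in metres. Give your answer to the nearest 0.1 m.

719.8 m

The local east axis at (φ, λ) is (−sin λ, cos λ, 0), so ΔE = −sin(-41.033°)·(-494.2) + cos(-41.033°)·338.3 = -69.25 m.
The local north axis is (−sin φ cos λ, −sin φ sin λ, cos φ), giving ΔN = 207.879 + 123.845 + 384.747 = 716.47 m.
Horizontal magnitude = √(ΔE² + ΔN²) = √((-69.25)² + 716.47²) = 719.81 m.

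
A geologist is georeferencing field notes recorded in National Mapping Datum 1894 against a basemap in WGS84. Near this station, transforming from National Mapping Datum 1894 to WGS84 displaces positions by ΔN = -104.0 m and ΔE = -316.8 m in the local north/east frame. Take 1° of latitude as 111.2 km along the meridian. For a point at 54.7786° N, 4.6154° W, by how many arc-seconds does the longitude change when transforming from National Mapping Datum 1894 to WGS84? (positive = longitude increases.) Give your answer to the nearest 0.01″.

At latitude 54.7786°, cos φ = 0.576737.
1° of longitude at this latitude = 111.2 × cos φ = 64.13 km, so Δλ = -316.8 / 64133.2 = -0.0049397° = -17.783″.

Δλ = -17.78″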